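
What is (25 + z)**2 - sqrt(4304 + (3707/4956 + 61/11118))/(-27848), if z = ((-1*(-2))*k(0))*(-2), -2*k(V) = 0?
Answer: 625 + sqrt(90761513082542043)/127870608432 ≈ 625.00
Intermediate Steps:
k(V) = 0 (k(V) = -1/2*0 = 0)
z = 0 (z = (-1*(-2)*0)*(-2) = (2*0)*(-2) = 0*(-2) = 0)
(25 + z)**2 - sqrt(4304 + (3707/4956 + 61/11118))/(-27848) = (25 + 0)**2 - sqrt(4304 + (3707/4956 + 61/11118))/(-27848) = 25**2 - sqrt(4304 + (3707*(1/4956) + 61*(1/11118)))*(-1)/27848 = 625 - sqrt(4304 + (3707/4956 + 61/11118))*(-1)/27848 = 625 - sqrt(4304 + 6919457/9183468)*(-1)/27848 = 625 - sqrt(39532565729/9183468)*(-1)/27848 = 625 - sqrt(90761513082542043)/4591734*(-1)/27848 = 625 - (-1)*sqrt(90761513082542043)/127870608432 = 625 + sqrt(90761513082542043)/127870608432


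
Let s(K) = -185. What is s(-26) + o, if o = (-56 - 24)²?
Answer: 6215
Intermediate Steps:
o = 6400 (o = (-80)² = 6400)
s(-26) + o = -185 + 6400 = 6215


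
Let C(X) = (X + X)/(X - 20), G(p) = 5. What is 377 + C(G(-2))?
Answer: 1129/3 ≈ 376.33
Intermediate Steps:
C(X) = 2*X/(-20 + X) (C(X) = (2*X)/(-20 + X) = 2*X/(-20 + X))
377 + C(G(-2)) = 377 + 2*5/(-20 + 5) = 377 + 2*5/(-15) = 377 + 2*5*(-1/15) = 377 - 2/3 = 1129/3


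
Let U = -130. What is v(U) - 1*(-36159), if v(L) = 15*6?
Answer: 36249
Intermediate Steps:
v(L) = 90
v(U) - 1*(-36159) = 90 - 1*(-36159) = 90 + 36159 = 36249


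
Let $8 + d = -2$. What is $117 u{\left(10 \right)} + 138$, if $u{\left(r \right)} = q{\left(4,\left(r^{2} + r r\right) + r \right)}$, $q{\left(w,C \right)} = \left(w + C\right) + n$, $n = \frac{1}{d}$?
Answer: $\frac{251643}{10} \approx 25164.0$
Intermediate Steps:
$d = -10$ ($d = -8 - 2 = -10$)
$n = - \frac{1}{10}$ ($n = \frac{1}{-10} = - \frac{1}{10} \approx -0.1$)
$q{\left(w,C \right)} = - \frac{1}{10} + C + w$ ($q{\left(w,C \right)} = \left(w + C\right) - \frac{1}{10} = \left(C + w\right) - \frac{1}{10} = - \frac{1}{10} + C + w$)
$u{\left(r \right)} = \frac{39}{10} + r + 2 r^{2}$ ($u{\left(r \right)} = - \frac{1}{10} + \left(\left(r^{2} + r r\right) + r\right) + 4 = - \frac{1}{10} + \left(\left(r^{2} + r^{2}\right) + r\right) + 4 = - \frac{1}{10} + \left(2 r^{2} + r\right) + 4 = - \frac{1}{10} + \left(r + 2 r^{2}\right) + 4 = \frac{39}{10} + r + 2 r^{2}$)
$117 u{\left(10 \right)} + 138 = 117 \left(\frac{39}{10} + 10 + 2 \cdot 10^{2}\right) + 138 = 117 \left(\frac{39}{10} + 10 + 2 \cdot 100\right) + 138 = 117 \left(\frac{39}{10} + 10 + 200\right) + 138 = 117 \cdot \frac{2139}{10} + 138 = \frac{250263}{10} + 138 = \frac{251643}{10}$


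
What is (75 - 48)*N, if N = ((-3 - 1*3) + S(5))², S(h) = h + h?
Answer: 432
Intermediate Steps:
S(h) = 2*h
N = 16 (N = ((-3 - 1*3) + 2*5)² = ((-3 - 3) + 10)² = (-6 + 10)² = 4² = 16)
(75 - 48)*N = (75 - 48)*16 = 27*16 = 432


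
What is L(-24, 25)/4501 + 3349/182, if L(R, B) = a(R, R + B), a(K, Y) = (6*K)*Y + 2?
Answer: 2149715/117026 ≈ 18.370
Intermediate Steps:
a(K, Y) = 2 + 6*K*Y (a(K, Y) = 6*K*Y + 2 = 2 + 6*K*Y)
L(R, B) = 2 + 6*R*(B + R) (L(R, B) = 2 + 6*R*(R + B) = 2 + 6*R*(B + R))
L(-24, 25)/4501 + 3349/182 = (2 + 6*(-24)*(25 - 24))/4501 + 3349/182 = (2 + 6*(-24)*1)*(1/4501) + 3349*(1/182) = (2 - 144)*(1/4501) + 3349/182 = -142*1/4501 + 3349/182 = -142/4501 + 3349/182 = 2149715/117026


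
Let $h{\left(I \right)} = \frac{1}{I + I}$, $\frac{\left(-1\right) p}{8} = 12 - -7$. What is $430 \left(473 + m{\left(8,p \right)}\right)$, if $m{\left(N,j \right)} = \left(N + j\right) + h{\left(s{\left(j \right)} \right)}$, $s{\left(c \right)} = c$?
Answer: $\frac{21503225}{152} \approx 1.4147 \cdot 10^{5}$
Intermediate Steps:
$p = -152$ ($p = - 8 \left(12 - -7\right) = - 8 \left(12 + 7\right) = \left(-8\right) 19 = -152$)
$h{\left(I \right)} = \frac{1}{2 I}$
$m{\left(N,j \right)} = N + j + \frac{1}{2 j}$ ($m{\left(N,j \right)} = \left(N + j\right) + \frac{1}{2 j} = N + j + \frac{1}{2 j}$)
$430 \left(473 + m{\left(8,p \right)}\right) = 430 \left(473 + \left(8 - 152 + \frac{1}{2 \left(-152\right)}\right)\right) = 430 \left(473 + \left(8 - 152 + \frac{1}{2} \left(- \frac{1}{152}\right)\right)\right) = 430 \left(473 - \frac{43777}{304}\right) = 430 \cdot \frac{100015}{304} = \frac{21503225}{152}$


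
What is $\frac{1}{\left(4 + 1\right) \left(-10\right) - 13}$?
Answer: $- \frac{1}{63} \approx -0.015873$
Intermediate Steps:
$\frac{1}{\left(4 + 1\right) \left(-10\right) - 13} = \frac{1}{5 \left(-10\right) - 13} = \frac{1}{-50 - 13} = \frac{1}{-63} = - \frac{1}{63}$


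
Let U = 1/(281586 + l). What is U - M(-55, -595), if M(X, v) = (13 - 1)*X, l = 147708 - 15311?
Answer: 273228781/413983 ≈ 660.00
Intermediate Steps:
l = 132397
M(X, v) = 12*X
U = 1/413983 (U = 1/(281586 + 132397) = 1/413983 ≈ 2.4156e-6)
U - M(-55, -595) = 1/413983 - 12*(-55) = 1/413983 - 1*(-660) = 1/413983 + 660 = 273228781/413983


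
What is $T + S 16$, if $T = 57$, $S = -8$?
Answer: $-71$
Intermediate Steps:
$T + S 16 = 57 - 128 = -71$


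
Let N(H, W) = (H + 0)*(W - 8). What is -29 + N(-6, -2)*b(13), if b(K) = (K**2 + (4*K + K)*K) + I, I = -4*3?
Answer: 60091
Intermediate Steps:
I = -12
N(H, W) = H*(-8 + W)
b(K) = -12 + 6*K**2 (b(K) = (K**2 + (4*K + K)*K) - 12 = (K**2 + (5*K)*K) - 12 = (K**2 + 5*K**2) - 12 = 6*K**2 - 12 = -12 + 6*K**2)
-29 + N(-6, -2)*b(13) = -29 + (-6*(-8 - 2))*(-12 + 6*13**2) = -29 + (-6*(-10))*(-12 + 6*169) = -29 + 60*(-12 + 1014) = -29 + 60*1002 = -29 + 60120 = 60091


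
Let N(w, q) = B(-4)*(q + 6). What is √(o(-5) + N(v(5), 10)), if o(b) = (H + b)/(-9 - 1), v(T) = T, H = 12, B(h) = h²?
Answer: √25530/10 ≈ 15.978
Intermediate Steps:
N(w, q) = 96 + 16*q (N(w, q) = (-4)²*(q + 6) = 16*(6 + q) = 96 + 16*q)
o(b) = -6/5 - b/10 (o(b) = (12 + b)/(-9 - 1) = (12 + b)/(-10) = (12 + b)*(-⅒) = -6/5 - b/10)
√(o(-5) + N(v(5), 10)) = √((-6/5 - ⅒*(-5)) + (96 + 16*10)) = √((-6/5 + ½) + (96 + 160)) = √(-7/10 + 256) = √(2553/10) = √25530/10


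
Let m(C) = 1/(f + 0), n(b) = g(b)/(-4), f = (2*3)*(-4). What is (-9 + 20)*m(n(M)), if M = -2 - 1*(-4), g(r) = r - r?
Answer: -11/24 ≈ -0.45833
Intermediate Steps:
g(r) = 0
f = -24 (f = 6*(-4) = -24)
M = 2 (M = -2 + 4 = 2)
n(b) = 0 (n(b) = 0/(-4) = 0*(-¼) = 0)
m(C) = -1/24 (m(C) = 1/(-24 + 0) = 1/(-24) = -1/24)
(-9 + 20)*m(n(M)) = (-9 + 20)*(-1/24) = 11*(-1/24) = -11/24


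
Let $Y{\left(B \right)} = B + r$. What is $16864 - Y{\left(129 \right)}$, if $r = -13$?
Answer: $16748$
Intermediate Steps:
$Y{\left(B \right)} = -13 + B$ ($Y{\left(B \right)} = B - 13 = -13 + B$)
$16864 - Y{\left(129 \right)} = 16864 - \left(-13 + 129\right) = 16864 - 116 = 16748$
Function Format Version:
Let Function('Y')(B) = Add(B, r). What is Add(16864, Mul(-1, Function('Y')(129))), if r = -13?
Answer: 16748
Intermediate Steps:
Function('Y')(B) = Add(-13, B) (Function('Y')(B) = Add(B, -13) = Add(-13, B))
Add(16864, Mul(-1, Function('Y')(129))) = Add(16864, Mul(-1, Add(-13, 129))) = Add(16864, Mul(-1, 116)) = Add(16864, -116) = 16748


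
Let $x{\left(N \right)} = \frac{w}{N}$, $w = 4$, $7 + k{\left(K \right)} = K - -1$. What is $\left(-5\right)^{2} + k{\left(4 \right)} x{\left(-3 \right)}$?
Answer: $\frac{83}{3} \approx 27.667$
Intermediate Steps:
$k{\left(K \right)} = -6 + K$ ($k{\left(K \right)} = -7 + \left(K - -1\right) = -7 + \left(K + 1\right) = -7 + \left(1 + K\right) = -6 + K$)
$x{\left(N \right)} = \frac{4}{N}$
$\left(-5\right)^{2} + k{\left(4 \right)} x{\left(-3 \right)} = \left(-5\right)^{2} + \left(-6 + 4\right) \frac{4}{-3} = 25 - 2 \cdot 4 \left(- \frac{1}{3}\right) = 25 - - \frac{8}{3} = 25 + \frac{8}{3} = \frac{83}{3}$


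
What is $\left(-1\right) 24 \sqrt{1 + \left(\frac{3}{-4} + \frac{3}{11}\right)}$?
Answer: $- \frac{12 \sqrt{253}}{11} \approx -17.352$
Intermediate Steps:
$\left(-1\right) 24 \sqrt{1 + \left(\frac{3}{-4} + \frac{3}{11}\right)} = - 24 \sqrt{1 + \left(3 \left(- \frac{1}{4}\right) + 3 \cdot \frac{1}{11}\right)} = - 24 \sqrt{1 + \left(- \frac{3}{4} + \frac{3}{11}\right)} = - 24 \sqrt{1 - \frac{21}{44}} = - 24 \sqrt{\frac{23}{44}} = - 24 \frac{\sqrt{253}}{22} = - \frac{12 \sqrt{253}}{11}$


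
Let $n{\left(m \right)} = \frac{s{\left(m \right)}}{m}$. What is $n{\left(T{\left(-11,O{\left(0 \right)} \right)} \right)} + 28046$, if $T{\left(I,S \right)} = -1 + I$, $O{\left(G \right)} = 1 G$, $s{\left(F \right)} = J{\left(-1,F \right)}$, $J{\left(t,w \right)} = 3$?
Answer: $\frac{112183}{4} \approx 28046.0$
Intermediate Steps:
$s{\left(F \right)} = 3$
$O{\left(G \right)} = G$
$n{\left(m \right)} = \frac{3}{m}$
$n{\left(T{\left(-11,O{\left(0 \right)} \right)} \right)} + 28046 = \frac{3}{-1 - 11} + 28046 = \frac{3}{-12} + 28046 = 3 \left(- \frac{1}{12}\right) + 28046 = - \frac{1}{4} + 28046 = \frac{112183}{4}$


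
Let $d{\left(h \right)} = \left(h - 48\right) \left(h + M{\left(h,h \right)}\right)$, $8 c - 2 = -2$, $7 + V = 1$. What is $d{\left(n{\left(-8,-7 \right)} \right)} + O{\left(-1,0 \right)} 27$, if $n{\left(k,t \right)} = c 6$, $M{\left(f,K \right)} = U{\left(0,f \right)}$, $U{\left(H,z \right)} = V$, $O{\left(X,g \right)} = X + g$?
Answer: $261$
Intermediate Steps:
$V = -6$ ($V = -7 + 1 = -6$)
$c = 0$ ($c = \frac{1}{4} + \frac{1}{8} \left(-2\right) = \frac{1}{4} - \frac{1}{4} = 0$)
$U{\left(H,z \right)} = -6$
$M{\left(f,K \right)} = -6$
$n{\left(k,t \right)} = 0$ ($n{\left(k,t \right)} = 0 \cdot 6 = 0$)
$d{\left(h \right)} = \left(-48 + h\right) \left(-6 + h\right)$ ($d{\left(h \right)} = \left(h - 48\right) \left(h - 6\right) = \left(-48 + h\right) \left(-6 + h\right)$)
$d{\left(n{\left(-8,-7 \right)} \right)} + O{\left(-1,0 \right)} 27 = \left(288 + 0^{2} - 0\right) + \left(-1 + 0\right) 27 = \left(288 + 0 + 0\right) - 27 = 288 - 27 = 261$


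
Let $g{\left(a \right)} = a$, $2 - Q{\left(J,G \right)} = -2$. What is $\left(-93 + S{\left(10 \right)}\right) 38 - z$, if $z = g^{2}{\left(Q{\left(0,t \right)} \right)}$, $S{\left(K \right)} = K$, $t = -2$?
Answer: $-3170$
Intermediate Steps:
$Q{\left(J,G \right)} = 4$ ($Q{\left(J,G \right)} = 2 - -2 = 2 + 2 = 4$)
$z = 16$ ($z = 4^{2} = 16$)
$\left(-93 + S{\left(10 \right)}\right) 38 - z = \left(-93 + 10\right) 38 - 16 = \left(-83\right) 38 - 16 = -3154 - 16 = -3170$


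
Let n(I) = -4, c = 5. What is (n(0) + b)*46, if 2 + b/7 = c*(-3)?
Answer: -5658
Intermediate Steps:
b = -119 (b = -14 + 7*(5*(-3)) = -14 + 7*(-15) = -14 - 105 = -119)
(n(0) + b)*46 = (-4 - 119)*46 = -123*46 = -5658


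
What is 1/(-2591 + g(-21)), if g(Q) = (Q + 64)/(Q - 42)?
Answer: -63/163276 ≈ -0.00038585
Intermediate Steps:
g(Q) = (64 + Q)/(-42 + Q)
1/(-2591 + g(-21)) = 1/(-2591 + (64 - 21)/(-42 - 21)) = 1/(-2591 + 43/(-63)) = 1/(-2591 - 1/63*43) = 1/(-2591 - 43/63) = 1/(-163276/63) = -63/163276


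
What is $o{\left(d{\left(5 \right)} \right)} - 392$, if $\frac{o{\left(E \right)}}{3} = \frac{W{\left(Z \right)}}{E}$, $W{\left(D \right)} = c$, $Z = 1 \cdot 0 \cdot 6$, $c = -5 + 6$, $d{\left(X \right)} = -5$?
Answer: $- \frac{1963}{5} \approx -392.6$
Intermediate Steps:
$c = 1$
$Z = 0$ ($Z = 0 \cdot 6 = 0$)
$W{\left(D \right)} = 1$
$o{\left(E \right)} = \frac{3}{E}$ ($o{\left(E \right)} = 3 \cdot 1 \frac{1}{E} = \frac{3}{E}$)
$o{\left(d{\left(5 \right)} \right)} - 392 = \frac{3}{-5} - 392 = 3 \left(- \frac{1}{5}\right) - 392 = - \frac{3}{5} - 392 = - \frac{1963}{5}$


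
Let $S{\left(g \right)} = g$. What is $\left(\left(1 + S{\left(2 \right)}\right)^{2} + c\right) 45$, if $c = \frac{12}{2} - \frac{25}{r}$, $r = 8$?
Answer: $\frac{4275}{8} \approx 534.38$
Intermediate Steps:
$c = \frac{23}{8}$ ($c = \frac{12}{2} - \frac{25}{8} = 12 \cdot \frac{1}{2} - \frac{25}{8} = 6 - \frac{25}{8} = \frac{23}{8} \approx 2.875$)
$\left(\left(1 + S{\left(2 \right)}\right)^{2} + c\right) 45 = \left(\left(1 + 2\right)^{2} + \frac{23}{8}\right) 45 = \left(3^{2} + \frac{23}{8}\right) 45 = \left(9 + \frac{23}{8}\right) 45 = \frac{95}{8} \cdot 45 = \frac{4275}{8}$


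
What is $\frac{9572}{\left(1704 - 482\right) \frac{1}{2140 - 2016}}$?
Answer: $\frac{593464}{611} \approx 971.3$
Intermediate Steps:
$\frac{9572}{\left(1704 - 482\right) \frac{1}{2140 - 2016}} = \frac{9572}{\left(1704 + \left(-1351 + 869\right)\right) \frac{1}{124}} = \frac{9572}{\left(1704 - 482\right) \frac{1}{124}} = \frac{9572}{1222 \cdot \frac{1}{124}} = \frac{9572}{\frac{611}{62}} = 9572 \cdot \frac{62}{611} = \frac{593464}{611}$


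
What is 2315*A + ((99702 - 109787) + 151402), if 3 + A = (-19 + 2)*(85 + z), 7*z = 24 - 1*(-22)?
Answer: -24285951/7 ≈ -3.4694e+6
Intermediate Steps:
z = 46/7 (z = (24 - 1*(-22))/7 = (24 + 22)/7 = (⅐)*46 = 46/7 ≈ 6.5714)
A = -10918/7 (A = -3 + (-19 + 2)*(85 + 46/7) = -3 - 17*641/7 = -3 - 10897/7 = -10918/7 ≈ -1559.7)
2315*A + ((99702 - 109787) + 151402) = 2315*(-10918/7) + ((99702 - 109787) + 151402) = -25275170/7 + (-10085 + 151402) = -25275170/7 + 141317 = -24285951/7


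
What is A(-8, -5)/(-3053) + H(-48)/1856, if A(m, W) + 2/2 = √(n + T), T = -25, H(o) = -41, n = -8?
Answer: -123317/5666368 - I*√33/3053 ≈ -0.021763 - 0.0018816*I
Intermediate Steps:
A(m, W) = -1 + I*√33 (A(m, W) = -1 + √(-8 - 25) = -1 + √(-33) = -1 + I*√33)
A(-8, -5)/(-3053) + H(-48)/1856 = (-1 + I*√33)/(-3053) - 41/1856 = (-1 + I*√33)*(-1/3053) - 41*1/1856 = (1/3053 - I*√33/3053) - 41/1856 = -123317/5666368 - I*√33/3053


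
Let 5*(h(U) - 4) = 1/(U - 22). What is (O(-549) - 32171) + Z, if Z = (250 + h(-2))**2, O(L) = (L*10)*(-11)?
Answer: 1335323041/14400 ≈ 92731.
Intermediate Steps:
h(U) = 4 + 1/(5*(-22 + U)) (h(U) = 4 + 1/(5*(U - 22)) = 4 + 1/(5*(-22 + U)))
O(L) = -110*L (O(L) = (10*L)*(-11) = -110*L)
Z = 928969441/14400 (Z = (250 + (-439 + 20*(-2))/(5*(-22 - 2)))**2 = (250 + (1/5)*(-439 - 40)/(-24))**2 = (250 + (1/5)*(-1/24)*(-479))**2 = (250 + 479/120)**2 = (30479/120)**2 = 928969441/14400 ≈ 64512.)
(O(-549) - 32171) + Z = (-110*(-549) - 32171) + 928969441/14400 = (60390 - 32171) + 928969441/14400 = 28219 + 928969441/14400 = 1335323041/14400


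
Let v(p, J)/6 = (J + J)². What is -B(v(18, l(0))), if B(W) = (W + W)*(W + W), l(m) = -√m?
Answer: 0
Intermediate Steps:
v(p, J) = 24*J² (v(p, J) = 6*(J + J)² = 6*(2*J)² = 6*(4*J²) = 24*J²)
B(W) = 4*W² (B(W) = (2*W)*(2*W) = 4*W²)
-B(v(18, l(0))) = -4*(24*(-√0)²)² = -4*(24*(-1*0)²)² = -4*(24*0²)² = -4*(24*0)² = -4*0² = -4*0 = -1*0 = 0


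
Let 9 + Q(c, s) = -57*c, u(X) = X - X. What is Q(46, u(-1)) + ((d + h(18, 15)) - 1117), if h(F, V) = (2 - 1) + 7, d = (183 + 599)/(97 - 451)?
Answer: -662371/177 ≈ -3742.2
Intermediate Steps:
d = -391/177 (d = 782/(-354) = 782*(-1/354) = -391/177 ≈ -2.2090)
u(X) = 0
Q(c, s) = -9 - 57*c
h(F, V) = 8 (h(F, V) = 1 + 7 = 8)
Q(46, u(-1)) + ((d + h(18, 15)) - 1117) = (-9 - 57*46) + ((-391/177 + 8) - 1117) = (-9 - 2622) + (1025/177 - 1117) = -2631 - 196684/177 = -662371/177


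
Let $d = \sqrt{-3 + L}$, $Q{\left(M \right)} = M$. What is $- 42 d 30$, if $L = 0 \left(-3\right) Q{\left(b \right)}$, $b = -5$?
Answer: $- 1260 i \sqrt{3} \approx - 2182.4 i$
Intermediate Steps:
$L = 0$ ($L = 0 \left(-3\right) \left(-5\right) = 0 \left(-5\right) = 0$)
$d = i \sqrt{3}$ ($d = \sqrt{-3 + 0} = \sqrt{-3} = i \sqrt{3} \approx 1.732 i$)
$- 42 d 30 = - 42 i \sqrt{3} \cdot 30 = - 1260 i \sqrt{3}$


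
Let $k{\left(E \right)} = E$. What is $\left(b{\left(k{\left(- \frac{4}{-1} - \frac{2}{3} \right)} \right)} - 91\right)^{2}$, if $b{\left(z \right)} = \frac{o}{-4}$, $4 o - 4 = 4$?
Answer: $\frac{33489}{4} \approx 8372.3$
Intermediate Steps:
$o = 2$ ($o = 1 + \frac{1}{4} \cdot 4 = 1 + 1 = 2$)
$b{\left(z \right)} = - \frac{1}{2}$ ($b{\left(z \right)} = \frac{2}{-4} = 2 \left(- \frac{1}{4}\right) = - \frac{1}{2}$)
$\left(b{\left(k{\left(- \frac{4}{-1} - \frac{2}{3} \right)} \right)} - 91\right)^{2} = \left(- \frac{1}{2} - 91\right)^{2} = \left(- \frac{183}{2}\right)^{2} = \frac{33489}{4}$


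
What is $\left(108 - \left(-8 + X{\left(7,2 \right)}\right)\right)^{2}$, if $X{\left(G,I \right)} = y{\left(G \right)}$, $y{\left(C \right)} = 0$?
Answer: $13456$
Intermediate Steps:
$X{\left(G,I \right)} = 0$
$\left(108 - \left(-8 + X{\left(7,2 \right)}\right)\right)^{2} = \left(108 + \left(8 - 0\right)\right)^{2} = \left(108 + \left(8 + 0\right)\right)^{2} = \left(108 + 8\right)^{2} = 116^{2} = 13456$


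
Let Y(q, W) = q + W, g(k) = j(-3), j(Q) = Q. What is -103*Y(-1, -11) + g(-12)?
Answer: 1233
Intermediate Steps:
g(k) = -3
Y(q, W) = W + q
-103*Y(-1, -11) + g(-12) = -103*(-11 - 1) - 3 = -103*(-12) - 3 = 1236 - 3 = 1233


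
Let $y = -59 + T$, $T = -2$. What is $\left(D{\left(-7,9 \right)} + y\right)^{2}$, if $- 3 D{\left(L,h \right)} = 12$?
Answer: $4225$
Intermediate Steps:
$D{\left(L,h \right)} = -4$ ($D{\left(L,h \right)} = \left(- \frac{1}{3}\right) 12 = -4$)
$y = -61$ ($y = -59 - 2 = -61$)
$\left(D{\left(-7,9 \right)} + y\right)^{2} = \left(-4 - 61\right)^{2} = \left(-65\right)^{2} = 4225$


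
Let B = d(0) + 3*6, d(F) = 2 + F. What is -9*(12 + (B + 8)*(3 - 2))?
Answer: -360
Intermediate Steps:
B = 20 (B = (2 + 0) + 3*6 = 2 + 18 = 20)
-9*(12 + (B + 8)*(3 - 2)) = -9*(12 + (20 + 8)*(3 - 2)) = -9*(12 + 28*1) = -9*(12 + 28) = -9*40 = -360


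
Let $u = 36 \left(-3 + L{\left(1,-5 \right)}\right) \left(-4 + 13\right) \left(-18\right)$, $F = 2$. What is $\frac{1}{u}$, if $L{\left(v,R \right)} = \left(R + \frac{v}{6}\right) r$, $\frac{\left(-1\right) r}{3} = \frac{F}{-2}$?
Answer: $\frac{1}{102060} \approx 9.7982 \cdot 10^{-6}$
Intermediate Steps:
$r = 3$ ($r = - 3 \frac{2}{-2} = - 3 \cdot 2 \left(- \frac{1}{2}\right) = \left(-3\right) \left(-1\right) = 3$)
$L{\left(v,R \right)} = \frac{v}{2} + 3 R$ ($L{\left(v,R \right)} = \left(R + \frac{v}{6}\right) 3 = \frac{v}{2} + 3 R$)
$u = 102060$ ($u = 36 \left(-3 + \left(\frac{1}{2} \cdot 1 + 3 \left(-5\right)\right)\right) \left(-4 + 13\right) \left(-18\right) = 36 \left(-3 + \left(\frac{1}{2} - 15\right)\right) 9 \left(-18\right) = 36 \left(-3 - \frac{29}{2}\right) 9 \left(-18\right) = 36 \left(\left(- \frac{35}{2}\right) 9\right) \left(-18\right) = 36 \left(- \frac{315}{2}\right) \left(-18\right) = \left(-5670\right) \left(-18\right) = 102060$)
$\frac{1}{u} = \frac{1}{102060}$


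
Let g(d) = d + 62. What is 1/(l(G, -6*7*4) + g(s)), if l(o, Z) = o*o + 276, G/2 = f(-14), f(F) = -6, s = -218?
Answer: 1/264 ≈ 0.0037879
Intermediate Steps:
G = -12 (G = 2*(-6) = -12)
l(o, Z) = 276 + o² (l(o, Z) = o² + 276 = 276 + o²)
g(d) = 62 + d
1/(l(G, -6*7*4) + g(s)) = 1/((276 + (-12)²) + (62 - 218)) = 1/((276 + 144) - 156) = 1/(420 - 156) = 1/264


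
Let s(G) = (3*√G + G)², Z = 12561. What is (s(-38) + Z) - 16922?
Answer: -3259 - 228*I*√38 ≈ -3259.0 - 1405.5*I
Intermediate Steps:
s(G) = (G + 3*√G)²
(s(-38) + Z) - 16922 = ((-38 + 3*√(-38))² + 12561) - 16922 = ((-38 + 3*(I*√38))² + 12561) - 16922 = ((-38 + 3*I*√38)² + 12561) - 16922 = (12561 + (-38 + 3*I*√38)²) - 16922 = -4361 + (-38 + 3*I*√38)²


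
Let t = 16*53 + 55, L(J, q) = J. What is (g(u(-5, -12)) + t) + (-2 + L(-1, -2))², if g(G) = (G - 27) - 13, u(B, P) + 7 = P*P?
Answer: 1009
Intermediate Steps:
u(B, P) = -7 + P² (u(B, P) = -7 + P*P = -7 + P²)
t = 903 (t = 848 + 55 = 903)
g(G) = -40 + G (g(G) = (-27 + G) - 13 = -40 + G)
(g(u(-5, -12)) + t) + (-2 + L(-1, -2))² = ((-40 + (-7 + (-12)²)) + 903) + (-2 - 1)² = ((-40 + (-7 + 144)) + 903) + (-3)² = ((-40 + 137) + 903) + 9 = (97 + 903) + 9 = 1000 + 9 = 1009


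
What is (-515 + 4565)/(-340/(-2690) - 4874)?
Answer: -181575/218512 ≈ -0.83096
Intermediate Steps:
(-515 + 4565)/(-340/(-2690) - 4874) = 4050/(-340*(-1/2690) - 4874) = 4050/(34/269 - 4874) = 4050/(-1311072/269) = 4050*(-269/1311072) = -181575/218512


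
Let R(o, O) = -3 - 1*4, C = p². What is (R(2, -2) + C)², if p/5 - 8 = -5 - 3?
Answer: 49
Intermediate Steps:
p = 0 (p = 40 + 5*(-5 - 3) = 40 + 5*(-8) = 40 - 40 = 0)
C = 0 (C = 0² = 0)
R(o, O) = -7 (R(o, O) = -3 - 4 = -7)
(R(2, -2) + C)² = (-7 + 0)² = (-7)² = 49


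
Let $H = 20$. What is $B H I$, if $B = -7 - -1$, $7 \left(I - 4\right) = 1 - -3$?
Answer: $- \frac{3840}{7} \approx -548.57$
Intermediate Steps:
$I = \frac{32}{7}$ ($I = 4 + \frac{1 - -3}{7} = 4 + \frac{1 + 3}{7} = 4 + \frac{1}{7} \cdot 4 = 4 + \frac{4}{7} = \frac{32}{7} \approx 4.5714$)
$B = -6$ ($B = -7 + 1 = -6$)
$B H I = \left(-6\right) 20 \cdot \frac{32}{7} = \left(-120\right) \frac{32}{7} = - \frac{3840}{7}$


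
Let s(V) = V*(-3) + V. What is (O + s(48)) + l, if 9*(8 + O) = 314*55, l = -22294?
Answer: -184312/9 ≈ -20479.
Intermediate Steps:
s(V) = -2*V (s(V) = -3*V + V = -2*V)
O = 17198/9 (O = -8 + (314*55)/9 = -8 + (⅑)*17270 = -8 + 17270/9 = 17198/9 ≈ 1910.9)
(O + s(48)) + l = (17198/9 - 2*48) - 22294 = (17198/9 - 96) - 22294 = 16334/9 - 22294 = -184312/9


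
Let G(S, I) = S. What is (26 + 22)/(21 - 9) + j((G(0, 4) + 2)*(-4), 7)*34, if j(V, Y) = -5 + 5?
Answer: 4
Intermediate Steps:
j(V, Y) = 0
(26 + 22)/(21 - 9) + j((G(0, 4) + 2)*(-4), 7)*34 = (26 + 22)/(21 - 9) + 0*34 = 48/12 + 0 = 48*(1/12) + 0 = 4 + 0 = 4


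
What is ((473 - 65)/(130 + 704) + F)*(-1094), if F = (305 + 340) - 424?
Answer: -33680978/139 ≈ -2.4231e+5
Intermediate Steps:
F = 221 (F = 645 - 424 = 221)
((473 - 65)/(130 + 704) + F)*(-1094) = ((473 - 65)/(130 + 704) + 221)*(-1094) = (408/834 + 221)*(-1094) = (408*(1/834) + 221)*(-1094) = (68/139 + 221)*(-1094) = (30787/139)*(-1094) = -33680978/139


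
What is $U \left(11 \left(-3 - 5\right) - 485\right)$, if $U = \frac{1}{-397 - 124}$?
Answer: $\frac{573}{521} \approx 1.0998$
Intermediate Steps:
$U = - \frac{1}{521}$ ($U = \frac{1}{-521} = - \frac{1}{521} \approx -0.0019194$)
$U \left(11 \left(-3 - 5\right) - 485\right) = - \frac{11 \left(-3 - 5\right) - 485}{521} = - \frac{11 \left(-8\right) - 485}{521} = - \frac{-88 - 485}{521} = \left(- \frac{1}{521}\right) \left(-573\right) = \frac{573}{521}$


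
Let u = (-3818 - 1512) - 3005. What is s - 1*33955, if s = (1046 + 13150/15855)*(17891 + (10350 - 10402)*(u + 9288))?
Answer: -35073170715/1057 ≈ -3.3182e+7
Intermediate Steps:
u = -8335 (u = -5330 - 3005 = -8335)
s = -35037280280/1057 (s = (1046 + 13150/15855)*(17891 + (10350 - 10402)*(-8335 + 9288)) = (1046 + 13150*(1/15855))*(17891 - 52*953) = (1046 + 2630/3171)*(17891 - 49556) = (3319496/3171)*(-31665) = -35037280280/1057 ≈ -3.3148e+7)
s - 1*33955 = -35037280280/1057 - 1*33955 = -35037280280/1057 - 33955 = -35073170715/1057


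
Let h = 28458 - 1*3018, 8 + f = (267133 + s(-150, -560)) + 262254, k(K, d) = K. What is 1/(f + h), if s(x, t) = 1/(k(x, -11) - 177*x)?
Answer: 26400/14647221601 ≈ 1.8024e-6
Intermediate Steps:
s(x, t) = -1/(176*x) (s(x, t) = 1/(x - 177*x) = 1/(-176*x) = -1/(176*x))
f = 13975605601/26400 (f = -8 + ((267133 - 1/176/(-150)) + 262254) = -8 + ((267133 - 1/176*(-1/150)) + 262254) = -8 + ((267133 + 1/26400) + 262254) = -8 + (7052311201/26400 + 262254) = -8 + 13975816801/26400 = 13975605601/26400 ≈ 5.2938e+5)
h = 25440 (h = 28458 - 3018 = 25440)
1/(f + h) = 1/(13975605601/26400 + 25440) = 1/(14647221601/26400) = 26400/14647221601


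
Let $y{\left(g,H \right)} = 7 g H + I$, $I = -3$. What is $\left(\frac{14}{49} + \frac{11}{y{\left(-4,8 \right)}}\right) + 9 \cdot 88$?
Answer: $\frac{1258865}{1589} \approx 792.24$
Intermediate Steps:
$y{\left(g,H \right)} = -3 + 7 H g$ ($y{\left(g,H \right)} = 7 g H - 3 = 7 H g - 3 = -3 + 7 H g$)
$\left(\frac{14}{49} + \frac{11}{y{\left(-4,8 \right)}}\right) + 9 \cdot 88 = \left(\frac{14}{49} + \frac{11}{-3 + 7 \cdot 8 \left(-4\right)}\right) + 9 \cdot 88 = \left(14 \cdot \frac{1}{49} + \frac{11}{-3 - 224}\right) + 792 = \left(\frac{2}{7} + \frac{11}{-227}\right) + 792 = \left(\frac{2}{7} + 11 \left(- \frac{1}{227}\right)\right) + 792 = \left(\frac{2}{7} - \frac{11}{227}\right) + 792 = \frac{377}{1589} + 792 = \frac{1258865}{1589}$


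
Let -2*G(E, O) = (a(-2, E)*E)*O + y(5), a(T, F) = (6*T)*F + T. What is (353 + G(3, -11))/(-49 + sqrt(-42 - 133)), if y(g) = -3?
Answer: 3815/736 + 2725*I*sqrt(7)/5152 ≈ 5.1834 + 1.3994*I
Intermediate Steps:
a(T, F) = T + 6*F*T (a(T, F) = 6*F*T + T = T + 6*F*T)
G(E, O) = 3/2 - E*O*(-2 - 12*E)/2 (G(E, O) = -(((-2*(1 + 6*E))*E)*O - 3)/2 = -(((-2 - 12*E)*E)*O - 3)/2 = -((E*(-2 - 12*E))*O - 3)/2 = -(E*O*(-2 - 12*E) - 3)/2 = -(-3 + E*O*(-2 - 12*E))/2 = 3/2 - E*O*(-2 - 12*E)/2)
(353 + G(3, -11))/(-49 + sqrt(-42 - 133)) = (353 + (3/2 + 3*(-11) + 6*(-11)*3**2))/(-49 + sqrt(-42 - 133)) = (353 + (3/2 - 33 + 6*(-11)*9))/(-49 + sqrt(-175)) = (353 + (3/2 - 33 - 594))/(-49 + 5*I*sqrt(7)) = (353 - 1251/2)/(-49 + 5*I*sqrt(7)) = -545/(2*(-49 + 5*I*sqrt(7)))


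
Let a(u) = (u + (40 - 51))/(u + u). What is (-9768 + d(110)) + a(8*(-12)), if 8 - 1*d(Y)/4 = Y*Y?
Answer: -11162005/192 ≈ -58135.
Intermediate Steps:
a(u) = (-11 + u)/(2*u) (a(u) = (u - 11)/((2*u)) = (-11 + u)*(1/(2*u)) = (-11 + u)/(2*u))
d(Y) = 32 - 4*Y² (d(Y) = 32 - 4*Y*Y = 32 - 4*Y²)
(-9768 + d(110)) + a(8*(-12)) = (-9768 + (32 - 4*110²)) + (-11 + 8*(-12))/(2*((8*(-12)))) = (-9768 + (32 - 4*12100)) + (½)*(-11 - 96)/(-96) = (-9768 + (32 - 48400)) + (½)*(-1/96)*(-107) = (-9768 - 48368) + 107/192 = -58136 + 107/192 = -11162005/192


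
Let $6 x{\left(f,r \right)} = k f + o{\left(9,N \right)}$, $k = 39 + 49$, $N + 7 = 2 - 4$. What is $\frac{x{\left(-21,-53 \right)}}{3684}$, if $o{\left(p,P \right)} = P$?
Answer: $- \frac{619}{7368} \approx -0.084012$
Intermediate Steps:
$N = -9$ ($N = -7 + \left(2 - 4\right) = -7 - 2 = -9$)
$k = 88$
$x{\left(f,r \right)} = - \frac{3}{2} + \frac{44 f}{3}$ ($x{\left(f,r \right)} = \frac{88 f - 9}{6} = \frac{-9 + 88 f}{6} = - \frac{3}{2} + \frac{44 f}{3}$)
$\frac{x{\left(-21,-53 \right)}}{3684} = \frac{- \frac{3}{2} + \frac{44}{3} \left(-21\right)}{3684} = \left(- \frac{3}{2} - 308\right) \frac{1}{3684} = \left(- \frac{619}{2}\right) \frac{1}{3684} = - \frac{619}{7368}$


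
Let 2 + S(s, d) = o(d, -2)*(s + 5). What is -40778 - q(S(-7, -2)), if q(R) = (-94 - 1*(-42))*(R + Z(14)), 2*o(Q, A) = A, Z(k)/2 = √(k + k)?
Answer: -40778 + 208*√7 ≈ -40228.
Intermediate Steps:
Z(k) = 2*√2*√k (Z(k) = 2*√(k + k) = 2*√(2*k) = 2*(√2*√k) = 2*√2*√k)
o(Q, A) = A/2
S(s, d) = -7 - s (S(s, d) = -2 + ((½)*(-2))*(s + 5) = -2 - (5 + s) = -2 + (-5 - s) = -7 - s)
q(R) = -208*√7 - 52*R (q(R) = (-94 - 1*(-42))*(R + 2*√2*√14) = (-94 + 42)*(R + 4*√7) = -52*(R + 4*√7) = -208*√7 - 52*R)
-40778 - q(S(-7, -2)) = -40778 - (-208*√7 - 52*(-7 - 1*(-7))) = -40778 - (-208*√7 - 52*(-7 + 7)) = -40778 - (-208*√7 - 52*0) = -40778 - (-208*√7 + 0) = -40778 - (-208)*√7 = -40778 + 208*√7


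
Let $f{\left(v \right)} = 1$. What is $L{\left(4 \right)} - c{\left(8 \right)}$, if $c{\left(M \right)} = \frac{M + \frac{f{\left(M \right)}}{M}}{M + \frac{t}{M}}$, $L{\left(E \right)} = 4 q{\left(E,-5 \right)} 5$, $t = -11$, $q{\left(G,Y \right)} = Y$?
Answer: $- \frac{5365}{53} \approx -101.23$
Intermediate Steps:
$L{\left(E \right)} = -100$ ($L{\left(E \right)} = 4 \left(-5\right) 5 = \left(-20\right) 5 = -100$)
$c{\left(M \right)} = \frac{M + \frac{1}{M}}{M - \frac{11}{M}}$ ($c{\left(M \right)} = \frac{M + 1 \frac{1}{M}}{M - \frac{11}{M}} = \frac{M + \frac{1}{M}}{M - \frac{11}{M}}$)
$L{\left(4 \right)} - c{\left(8 \right)} = -100 - \frac{1 + 8^{2}}{-11 + 8^{2}} = -100 - \frac{1 + 64}{-11 + 64} = -100 - \frac{1}{53} \cdot 65 = -100 - \frac{65}{53} = - \frac{5365}{53}$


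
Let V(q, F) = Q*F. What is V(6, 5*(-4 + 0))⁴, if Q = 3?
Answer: 12960000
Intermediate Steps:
V(q, F) = 3*F
V(6, 5*(-4 + 0))⁴ = (3*(5*(-4 + 0)))⁴ = (3*(5*(-4)))⁴ = (3*(-20))⁴ = (-60)⁴ = 12960000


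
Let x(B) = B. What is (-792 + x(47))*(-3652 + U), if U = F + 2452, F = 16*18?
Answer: 679440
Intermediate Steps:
F = 288
U = 2740 (U = 288 + 2452 = 2740)
(-792 + x(47))*(-3652 + U) = (-792 + 47)*(-3652 + 2740) = -745*(-912) = 679440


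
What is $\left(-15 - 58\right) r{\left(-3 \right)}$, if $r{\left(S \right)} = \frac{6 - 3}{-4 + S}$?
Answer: $\frac{219}{7} \approx 31.286$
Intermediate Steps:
$r{\left(S \right)} = \frac{3}{-4 + S}$
$\left(-15 - 58\right) r{\left(-3 \right)} = \left(-15 - 58\right) \frac{3}{-4 - 3} = \left(-15 - 58\right) \frac{3}{-7} = - 73 \cdot 3 \left(- \frac{1}{7}\right) = \left(-73\right) \left(- \frac{3}{7}\right) = \frac{219}{7}$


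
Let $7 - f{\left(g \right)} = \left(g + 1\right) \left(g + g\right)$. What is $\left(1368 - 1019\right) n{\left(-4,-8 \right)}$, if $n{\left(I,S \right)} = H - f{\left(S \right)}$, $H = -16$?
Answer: $31061$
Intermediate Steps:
$f{\left(g \right)} = 7 - 2 g \left(1 + g\right)$ ($f{\left(g \right)} = 7 - \left(g + 1\right) \left(g + g\right) = 7 - \left(1 + g\right) 2 g = 7 - 2 g \left(1 + g\right)$)
$n{\left(I,S \right)} = -23 + 2 S + 2 S^{2}$ ($n{\left(I,S \right)} = -16 - \left(7 - 2 S - 2 S^{2}\right) = -16 + \left(-7 + 2 S + 2 S^{2}\right) = -23 + 2 S + 2 S^{2}$)
$\left(1368 - 1019\right) n{\left(-4,-8 \right)} = \left(1368 - 1019\right) \left(-23 + 2 \left(-8\right) + 2 \left(-8\right)^{2}\right) = 349 \left(-23 - 16 + 2 \cdot 64\right) = 349 \left(-23 - 16 + 128\right) = 349 \cdot 89 = 31061$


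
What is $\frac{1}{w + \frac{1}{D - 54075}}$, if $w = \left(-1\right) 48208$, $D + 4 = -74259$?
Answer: $- \frac{128338}{6186918305} \approx -2.0743 \cdot 10^{-5}$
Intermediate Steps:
$D = -74263$ ($D = -4 - 74259 = -74263$)
$w = -48208$
$\frac{1}{w + \frac{1}{D - 54075}} = \frac{1}{-48208 + \frac{1}{-74263 - 54075}} = \frac{1}{-48208 + \frac{1}{-128338}} = \frac{1}{-48208 - \frac{1}{128338}} = \frac{1}{- \frac{6186918305}{128338}} = - \frac{128338}{6186918305}$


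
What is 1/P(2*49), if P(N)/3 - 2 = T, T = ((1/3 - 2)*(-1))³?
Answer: 9/179 ≈ 0.050279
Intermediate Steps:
T = 125/27 (T = ((⅓ - 2)*(-1))³ = (-5/3*(-1))³ = (5/3)³ = 125/27 ≈ 4.6296)
P(N) = 179/9 (P(N) = 6 + 3*(125/27) = 6 + 125/9 = 179/9)
1/P(2*49) = 1/(179/9) = 9/179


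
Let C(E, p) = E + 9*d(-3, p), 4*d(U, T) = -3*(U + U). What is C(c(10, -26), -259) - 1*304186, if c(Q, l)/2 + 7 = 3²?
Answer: -608283/2 ≈ -3.0414e+5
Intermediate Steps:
d(U, T) = -3*U/2 (d(U, T) = (-3*(U + U))/4 = (-6*U)/4 = -3*U/2)
c(Q, l) = 4 (c(Q, l) = -14 + 2*3² = -14 + 2*9 = -14 + 18 = 4)
C(E, p) = 81/2 + E (C(E, p) = E + 9*(-3/2*(-3)) = E + 9*(9/2) = E + 81/2 = 81/2 + E)
C(c(10, -26), -259) - 1*304186 = (81/2 + 4) - 1*304186 = 89/2 - 304186 = -608283/2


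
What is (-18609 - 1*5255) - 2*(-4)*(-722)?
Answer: -29640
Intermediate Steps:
(-18609 - 1*5255) - 2*(-4)*(-722) = (-18609 - 5255) + 8*(-722) = -23864 - 5776 = -29640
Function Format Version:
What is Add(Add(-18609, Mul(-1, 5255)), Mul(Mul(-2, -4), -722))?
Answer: -29640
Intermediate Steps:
Add(Add(-18609, Mul(-1, 5255)), Mul(Mul(-2, -4), -722)) = Add(Add(-18609, -5255), Mul(8, -722)) = Add(-23864, -5776) = -29640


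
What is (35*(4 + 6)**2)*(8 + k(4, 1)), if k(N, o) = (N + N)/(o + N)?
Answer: 33600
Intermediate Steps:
k(N, o) = 2*N/(N + o) (k(N, o) = (2*N)/(N + o) = 2*N/(N + o))
(35*(4 + 6)**2)*(8 + k(4, 1)) = (35*(4 + 6)**2)*(8 + 2*4/(4 + 1)) = (35*10**2)*(8 + 2*4/5) = (35*100)*(8 + 2*4*(1/5)) = 3500*(8 + 8/5) = 3500*(48/5) = 33600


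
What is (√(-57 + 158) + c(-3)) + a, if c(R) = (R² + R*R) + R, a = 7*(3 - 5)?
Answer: 1 + √101 ≈ 11.050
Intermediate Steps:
a = -14 (a = 7*(-2) = -14)
c(R) = R + 2*R² (c(R) = (R² + R²) + R = 2*R² + R = R + 2*R²)
(√(-57 + 158) + c(-3)) + a = (√(-57 + 158) - 3*(1 + 2*(-3))) - 14 = (√101 - 3*(1 - 6)) - 14 = (√101 - 3*(-5)) - 14 = (√101 + 15) - 14 = (15 + √101) - 14 = 1 + √101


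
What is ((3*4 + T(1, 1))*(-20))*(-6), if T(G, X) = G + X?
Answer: 1680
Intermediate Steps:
((3*4 + T(1, 1))*(-20))*(-6) = ((3*4 + (1 + 1))*(-20))*(-6) = ((12 + 2)*(-20))*(-6) = (14*(-20))*(-6) = -280*(-6) = 1680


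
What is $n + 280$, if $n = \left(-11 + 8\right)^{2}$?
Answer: $289$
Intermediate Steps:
$n = 9$ ($n = \left(-3\right)^{2} = 9$)
$n + 280 = 9 + 280 = 289$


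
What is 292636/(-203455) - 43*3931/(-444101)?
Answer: -13652761603/12907795565 ≈ -1.0577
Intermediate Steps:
292636/(-203455) - 43*3931/(-444101) = 292636*(-1/203455) - 169033*(-1/444101) = -292636/203455 + 169033/444101 = -13652761603/12907795565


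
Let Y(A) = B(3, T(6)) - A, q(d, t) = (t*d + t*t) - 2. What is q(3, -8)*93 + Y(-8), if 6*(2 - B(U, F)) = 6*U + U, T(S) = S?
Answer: 7081/2 ≈ 3540.5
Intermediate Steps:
B(U, F) = 2 - 7*U/6 (B(U, F) = 2 - (6*U + U)/6 = 2 - 7*U/6)
q(d, t) = -2 + t² + d*t (q(d, t) = (d*t + t²) - 2 = (t² + d*t) - 2 = -2 + t² + d*t)
Y(A) = -3/2 - A (Y(A) = (2 - 7/6*3) - A = (2 - 7/2) - A = -3/2 - A)
q(3, -8)*93 + Y(-8) = (-2 + (-8)² + 3*(-8))*93 + (-3/2 - 1*(-8)) = (-2 + 64 - 24)*93 + (-3/2 + 8) = 38*93 + 13/2 = 3534 + 13/2 = 7081/2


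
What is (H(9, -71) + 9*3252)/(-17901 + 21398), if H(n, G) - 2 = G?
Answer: 29199/3497 ≈ 8.3497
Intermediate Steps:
H(n, G) = 2 + G
(H(9, -71) + 9*3252)/(-17901 + 21398) = ((2 - 71) + 9*3252)/(-17901 + 21398) = (-69 + 29268)/3497 = 29199*(1/3497) = 29199/3497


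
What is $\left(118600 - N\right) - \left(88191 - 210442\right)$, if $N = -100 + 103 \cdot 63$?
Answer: $234462$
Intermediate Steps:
$N = 6389$ ($N = -100 + 6489 = 6389$)
$\left(118600 - N\right) - \left(88191 - 210442\right) = \left(118600 - 6389\right) - \left(88191 - 210442\right) = \left(118600 - 6389\right) - -122251 = 112211 + 122251 = 234462$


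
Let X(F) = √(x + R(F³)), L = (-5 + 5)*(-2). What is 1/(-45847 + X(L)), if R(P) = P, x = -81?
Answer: -45847/2101947490 - 9*I/2101947490 ≈ -2.1812e-5 - 4.2817e-9*I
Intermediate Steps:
L = 0 (L = 0*(-2) = 0)
X(F) = √(-81 + F³)
1/(-45847 + X(L)) = 1/(-45847 + √(-81 + 0³)) = 1/(-45847 + √(-81 + 0)) = 1/(-45847 + √(-81)) = 1/(-45847 + 9*I) = (-45847 - 9*I)/2101947490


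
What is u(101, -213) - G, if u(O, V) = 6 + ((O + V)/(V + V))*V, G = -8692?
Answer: 8642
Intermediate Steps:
u(O, V) = 6 + O/2 + V/2 (u(O, V) = 6 + ((O + V)/((2*V)))*V = 6 + ((O + V)*(1/(2*V)))*V = 6 + ((O + V)/(2*V))*V = 6 + (O/2 + V/2) = 6 + O/2 + V/2)
u(101, -213) - G = (6 + (½)*101 + (½)*(-213)) - 1*(-8692) = (6 + 101/2 - 213/2) + 8692 = -50 + 8692 = 8642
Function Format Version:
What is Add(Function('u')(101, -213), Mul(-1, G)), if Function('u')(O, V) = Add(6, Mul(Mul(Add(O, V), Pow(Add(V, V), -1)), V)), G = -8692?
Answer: 8642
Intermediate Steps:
Function('u')(O, V) = Add(6, Mul(Rational(1, 2), O), Mul(Rational(1, 2), V)) (Function('u')(O, V) = Add(6, Mul(Mul(Add(O, V), Pow(Mul(2, V), -1)), V)) = Add(6, Mul(Mul(Add(O, V), Mul(Rational(1, 2), Pow(V, -1))), V)) = Add(6, Mul(Mul(Rational(1, 2), Pow(V, -1), Add(O, V)), V)) = Add(6, Add(Mul(Rational(1, 2), O), Mul(Rational(1, 2), V))) = Add(6, Mul(Rational(1, 2), O), Mul(Rational(1, 2), V)))
Add(Function('u')(101, -213), Mul(-1, G)) = Add(Add(6, Mul(Rational(1, 2), 101), Mul(Rational(1, 2), -213)), Mul(-1, -8692)) = Add(Add(6, Rational(101, 2), Rational(-213, 2)), 8692) = Add(-50, 8692) = 8642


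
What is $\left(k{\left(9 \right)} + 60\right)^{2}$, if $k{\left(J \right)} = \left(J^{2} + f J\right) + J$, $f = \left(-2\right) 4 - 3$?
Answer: $2601$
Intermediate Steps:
$f = -11$ ($f = -8 - 3 = -11$)
$k{\left(J \right)} = J^{2} - 10 J$ ($k{\left(J \right)} = \left(J^{2} - 11 J\right) + J = J^{2} - 10 J$)
$\left(k{\left(9 \right)} + 60\right)^{2} = \left(9 \left(-10 + 9\right) + 60\right)^{2} = \left(9 \left(-1\right) + 60\right)^{2} = \left(-9 + 60\right)^{2} = 51^{2} = 2601$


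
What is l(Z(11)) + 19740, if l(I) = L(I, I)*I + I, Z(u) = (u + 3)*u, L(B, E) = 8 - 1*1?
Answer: 20972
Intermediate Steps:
L(B, E) = 7 (L(B, E) = 8 - 1 = 7)
Z(u) = u*(3 + u) (Z(u) = (3 + u)*u = u*(3 + u))
l(I) = 8*I (l(I) = 7*I + I = 8*I)
l(Z(11)) + 19740 = 8*(11*(3 + 11)) + 19740 = 8*(11*14) + 19740 = 8*154 + 19740 = 1232 + 19740 = 20972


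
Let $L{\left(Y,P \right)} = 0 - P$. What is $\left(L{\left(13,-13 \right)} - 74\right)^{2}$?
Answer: $3721$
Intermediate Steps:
$L{\left(Y,P \right)} = - P$
$\left(L{\left(13,-13 \right)} - 74\right)^{2} = \left(\left(-1\right) \left(-13\right) - 74\right)^{2} = \left(13 - 74\right)^{2} = \left(-61\right)^{2} = 3721$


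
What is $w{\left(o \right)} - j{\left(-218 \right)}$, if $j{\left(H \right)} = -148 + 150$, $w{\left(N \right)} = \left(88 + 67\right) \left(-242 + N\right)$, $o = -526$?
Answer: $-119042$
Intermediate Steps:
$w{\left(N \right)} = -37510 + 155 N$ ($w{\left(N \right)} = 155 \left(-242 + N\right) = -37510 + 155 N$)
$j{\left(H \right)} = 2$
$w{\left(o \right)} - j{\left(-218 \right)} = \left(-37510 + 155 \left(-526\right)\right) - 2 = \left(-37510 - 81530\right) - 2 = -119040 - 2 = -119042$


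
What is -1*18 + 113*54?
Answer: 6084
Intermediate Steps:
-1*18 + 113*54 = -18 + 6102 = 6084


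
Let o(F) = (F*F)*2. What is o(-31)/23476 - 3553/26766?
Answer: -3995747/78544827 ≈ -0.050872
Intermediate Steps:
o(F) = 2*F² (o(F) = F²*2 = 2*F²)
o(-31)/23476 - 3553/26766 = (2*(-31)²)/23476 - 3553/26766 = (2*961)*(1/23476) - 3553*1/26766 = 1922*(1/23476) - 3553/26766 = 961/11738 - 3553/26766 = -3995747/78544827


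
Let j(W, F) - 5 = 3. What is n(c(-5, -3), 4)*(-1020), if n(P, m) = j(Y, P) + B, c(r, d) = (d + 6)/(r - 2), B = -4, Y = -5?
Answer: -4080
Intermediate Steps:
j(W, F) = 8 (j(W, F) = 5 + 3 = 8)
c(r, d) = (6 + d)/(-2 + r)
n(P, m) = 4 (n(P, m) = 8 - 4 = 4)
n(c(-5, -3), 4)*(-1020) = 4*(-1020) = -4080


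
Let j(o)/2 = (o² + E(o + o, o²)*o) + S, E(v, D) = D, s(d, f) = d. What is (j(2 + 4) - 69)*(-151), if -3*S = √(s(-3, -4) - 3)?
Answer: -65685 + 302*I*√6/3 ≈ -65685.0 + 246.58*I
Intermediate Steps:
S = -I*√6/3 (S = -√(-3 - 3)/3 = -I*√6/3 ≈ -0.8165*I)
j(o) = 2*o² + 2*o³ - 2*I*√6/3 (j(o) = 2*((o² + o²*o) - I*√6/3) = 2*((o² + o³) - I*√6/3) = 2*(o² + o³ - I*√6/3) = 2*o² + 2*o³ - 2*I*√6/3)
(j(2 + 4) - 69)*(-151) = ((2*(2 + 4)² + 2*(2 + 4)³ - 2*I*√6/3) - 69)*(-151) = ((2*6² + 2*6³ - 2*I*√6/3) - 69)*(-151) = ((2*36 + 2*216 - 2*I*√6/3) - 69)*(-151) = ((72 + 432 - 2*I*√6/3) - 69)*(-151) = ((504 - 2*I*√6/3) - 69)*(-151) = (435 - 2*I*√6/3)*(-151) = -65685 + 302*I*√6/3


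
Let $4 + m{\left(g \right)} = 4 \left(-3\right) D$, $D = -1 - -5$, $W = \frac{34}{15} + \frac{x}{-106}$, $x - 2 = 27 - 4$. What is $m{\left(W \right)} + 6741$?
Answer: $6689$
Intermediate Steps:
$x = 25$ ($x = 2 + \left(27 - 4\right) = 2 + 23 = 25$)
$W = \frac{3229}{1590}$ ($W = \frac{34}{15} + \frac{25}{-106} = 34 \cdot \frac{1}{15} + 25 \left(- \frac{1}{106}\right) = \frac{34}{15} - \frac{25}{106} = \frac{3229}{1590} \approx 2.0308$)
$D = 4$ ($D = -1 + 5 = 4$)
$m{\left(g \right)} = -52$ ($m{\left(g \right)} = -4 + 4 \left(-3\right) 4 = -4 - 48 = -52$)
$m{\left(W \right)} + 6741 = -52 + 6741 = 6689$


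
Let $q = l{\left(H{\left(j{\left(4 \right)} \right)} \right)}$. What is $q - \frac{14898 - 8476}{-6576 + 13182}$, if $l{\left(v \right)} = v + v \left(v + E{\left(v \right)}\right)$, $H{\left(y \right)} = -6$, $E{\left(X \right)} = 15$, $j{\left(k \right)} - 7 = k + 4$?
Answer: $- \frac{201391}{3303} \approx -60.972$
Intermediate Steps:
$j{\left(k \right)} = 11 + k$ ($j{\left(k \right)} = 7 + \left(k + 4\right) = 7 + \left(4 + k\right) = 11 + k$)
$l{\left(v \right)} = v + v \left(15 + v\right)$ ($l{\left(v \right)} = v + v \left(v + 15\right) = v + v \left(15 + v\right)$)
$q = -60$ ($q = - 6 \left(16 - 6\right) = \left(-6\right) 10 = -60$)
$q - \frac{14898 - 8476}{-6576 + 13182} = -60 - \frac{14898 - 8476}{-6576 + 13182} = -60 - \frac{14898 - 8476}{6606} = -60 - 6422 \cdot \frac{1}{6606} = -60 - \frac{3211}{3303} = - \frac{201391}{3303}$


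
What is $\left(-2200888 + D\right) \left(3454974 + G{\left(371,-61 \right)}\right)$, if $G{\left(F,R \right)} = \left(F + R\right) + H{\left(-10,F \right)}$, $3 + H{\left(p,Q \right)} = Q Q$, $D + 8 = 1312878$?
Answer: $-3190579408596$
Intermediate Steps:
$D = 1312870$ ($D = -8 + 1312878 = 1312870$)
$H{\left(p,Q \right)} = -3 + Q^{2}$ ($H{\left(p,Q \right)} = -3 + Q Q = -3 + Q^{2}$)
$G{\left(F,R \right)} = -3 + F + R + F^{2}$ ($G{\left(F,R \right)} = \left(F + R\right) + \left(-3 + F^{2}\right) = -3 + F + R + F^{2}$)
$\left(-2200888 + D\right) \left(3454974 + G{\left(371,-61 \right)}\right) = \left(-2200888 + 1312870\right) \left(3454974 + \left(-3 + 371 - 61 + 371^{2}\right)\right) = - 888018 \left(3454974 + \left(-3 + 371 - 61 + 137641\right)\right) = - 888018 \left(3454974 + 137948\right) = \left(-888018\right) 3592922 = -3190579408596$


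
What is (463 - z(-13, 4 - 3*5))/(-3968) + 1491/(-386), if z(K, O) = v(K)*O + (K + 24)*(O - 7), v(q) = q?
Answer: -1529059/382912 ≈ -3.9932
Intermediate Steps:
z(K, O) = K*O + (-7 + O)*(24 + K) (z(K, O) = K*O + (K + 24)*(O - 7) = K*O + (24 + K)*(-7 + O) = K*O + (-7 + O)*(24 + K))
(463 - z(-13, 4 - 3*5))/(-3968) + 1491/(-386) = (463 - (-168 - 7*(-13) + 24*(4 - 3*5) + 2*(-13)*(4 - 3*5)))/(-3968) + 1491/(-386) = (463 - (-168 + 91 + 24*(4 - 15) + 2*(-13)*(4 - 15)))*(-1/3968) + 1491*(-1/386) = (463 - (-168 + 91 + 24*(-11) + 2*(-13)*(-11)))*(-1/3968) - 1491/386 = (463 - (-168 + 91 - 264 + 286))*(-1/3968) - 1491/386 = (463 - 1*(-55))*(-1/3968) - 1491/386 = (463 + 55)*(-1/3968) - 1491/386 = 518*(-1/3968) - 1491/386 = -259/1984 - 1491/386 = -1529059/382912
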